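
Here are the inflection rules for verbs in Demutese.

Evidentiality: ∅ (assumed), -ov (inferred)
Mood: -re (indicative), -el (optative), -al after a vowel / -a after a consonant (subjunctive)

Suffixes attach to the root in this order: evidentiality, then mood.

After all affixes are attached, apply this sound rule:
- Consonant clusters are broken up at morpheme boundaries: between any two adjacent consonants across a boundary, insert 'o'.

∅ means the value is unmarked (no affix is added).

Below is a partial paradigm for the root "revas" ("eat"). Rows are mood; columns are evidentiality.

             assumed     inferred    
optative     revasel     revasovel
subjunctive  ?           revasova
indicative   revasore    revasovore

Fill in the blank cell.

evidentiality = assumed: zero marking, form stays revas.
Attach mood subjunctive -a (after consonant 's') → revasa.
Epenthesis: no change.

revasa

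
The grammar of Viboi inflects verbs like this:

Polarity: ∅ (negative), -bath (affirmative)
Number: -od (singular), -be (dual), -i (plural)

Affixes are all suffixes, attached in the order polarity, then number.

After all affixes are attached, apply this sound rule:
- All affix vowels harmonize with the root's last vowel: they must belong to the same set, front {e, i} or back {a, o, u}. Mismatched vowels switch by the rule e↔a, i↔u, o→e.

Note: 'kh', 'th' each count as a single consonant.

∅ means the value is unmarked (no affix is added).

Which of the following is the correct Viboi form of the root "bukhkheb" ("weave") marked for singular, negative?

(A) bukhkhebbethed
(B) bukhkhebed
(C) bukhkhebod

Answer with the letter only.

polarity = negative: zero marking, form stays bukhkheb.
Attach number singular -od → bukhkhebod.
Apply vowel harmony: bukhkhebod → bukhkhebed.
So the correct form is bukhkhebed, option (B).
(A) bukhkhebbethed is wrong: it uses affirmative instead of negative for polarity.
(C) bukhkhebod is wrong: it fails to apply the sound rule(s).

B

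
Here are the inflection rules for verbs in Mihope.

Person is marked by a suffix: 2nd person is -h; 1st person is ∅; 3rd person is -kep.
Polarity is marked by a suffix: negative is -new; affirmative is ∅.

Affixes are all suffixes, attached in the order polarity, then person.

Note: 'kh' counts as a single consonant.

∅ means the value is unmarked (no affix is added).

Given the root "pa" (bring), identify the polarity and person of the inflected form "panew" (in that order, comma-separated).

Segment: pa-new.
polarity: -new → negative.
person: ∅ → 1st person.

negative, 1st person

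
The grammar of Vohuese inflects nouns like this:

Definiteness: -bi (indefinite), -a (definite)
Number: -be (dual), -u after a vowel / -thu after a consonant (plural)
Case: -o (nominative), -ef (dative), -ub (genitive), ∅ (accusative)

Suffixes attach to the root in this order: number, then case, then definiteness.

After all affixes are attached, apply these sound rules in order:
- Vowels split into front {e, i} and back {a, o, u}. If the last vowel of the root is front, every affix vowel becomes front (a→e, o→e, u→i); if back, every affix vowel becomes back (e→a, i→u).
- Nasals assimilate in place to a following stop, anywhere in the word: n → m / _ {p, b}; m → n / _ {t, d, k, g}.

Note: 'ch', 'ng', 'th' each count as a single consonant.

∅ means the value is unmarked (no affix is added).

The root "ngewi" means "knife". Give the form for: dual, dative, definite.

ngewibeefe

Attach number dual -be → ngewibe.
Attach case dative -ef → ngewibeef.
Attach definiteness definite -a → ngewibeefa.
Apply vowel harmony: ngewibeefa → ngewibeefe.
Nasal assimilation: no change.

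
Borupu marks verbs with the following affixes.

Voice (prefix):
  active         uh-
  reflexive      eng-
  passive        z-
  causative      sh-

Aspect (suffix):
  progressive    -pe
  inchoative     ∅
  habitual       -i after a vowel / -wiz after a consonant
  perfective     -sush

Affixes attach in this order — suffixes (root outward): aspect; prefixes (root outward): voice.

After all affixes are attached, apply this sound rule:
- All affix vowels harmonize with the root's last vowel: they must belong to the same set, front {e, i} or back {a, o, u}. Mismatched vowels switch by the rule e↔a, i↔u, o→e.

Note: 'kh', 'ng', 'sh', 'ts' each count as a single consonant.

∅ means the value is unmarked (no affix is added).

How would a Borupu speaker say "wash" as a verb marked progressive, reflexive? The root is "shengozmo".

angshengozmopa

Attach voice reflexive eng- → engshengozmo.
Attach aspect progressive -pe → engshengozmope.
Apply vowel harmony: engshengozmope → angshengozmopa.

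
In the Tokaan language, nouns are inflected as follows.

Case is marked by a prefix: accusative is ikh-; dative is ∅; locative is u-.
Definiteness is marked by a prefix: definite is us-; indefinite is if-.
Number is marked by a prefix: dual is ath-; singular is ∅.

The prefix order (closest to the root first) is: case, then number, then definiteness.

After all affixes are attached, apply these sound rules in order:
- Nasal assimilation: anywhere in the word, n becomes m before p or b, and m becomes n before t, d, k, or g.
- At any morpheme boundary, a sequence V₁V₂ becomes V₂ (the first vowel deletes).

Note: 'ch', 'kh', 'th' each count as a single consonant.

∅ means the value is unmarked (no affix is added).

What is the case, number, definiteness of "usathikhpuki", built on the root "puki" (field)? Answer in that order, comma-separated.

Segment: us-ath-ikh-puki.
case: ikh- → accusative.
number: ath- → dual.
definiteness: us- → definite.

accusative, dual, definite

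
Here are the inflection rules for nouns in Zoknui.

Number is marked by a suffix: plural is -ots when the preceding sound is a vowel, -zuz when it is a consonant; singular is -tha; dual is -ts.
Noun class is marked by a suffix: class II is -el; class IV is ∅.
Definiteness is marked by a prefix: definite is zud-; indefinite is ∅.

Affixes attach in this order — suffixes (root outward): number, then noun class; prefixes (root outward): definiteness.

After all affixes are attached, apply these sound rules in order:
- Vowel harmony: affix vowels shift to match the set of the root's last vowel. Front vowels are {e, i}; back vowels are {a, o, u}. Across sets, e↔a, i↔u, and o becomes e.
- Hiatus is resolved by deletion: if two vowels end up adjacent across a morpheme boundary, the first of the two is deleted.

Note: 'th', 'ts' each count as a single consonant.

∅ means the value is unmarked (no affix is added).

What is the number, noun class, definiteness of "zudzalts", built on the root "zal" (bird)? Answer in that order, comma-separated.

Segment: zud-zal-ts.
number: -ts → dual.
noun class: ∅ → class IV.
definiteness: zud- → definite.

dual, class IV, definite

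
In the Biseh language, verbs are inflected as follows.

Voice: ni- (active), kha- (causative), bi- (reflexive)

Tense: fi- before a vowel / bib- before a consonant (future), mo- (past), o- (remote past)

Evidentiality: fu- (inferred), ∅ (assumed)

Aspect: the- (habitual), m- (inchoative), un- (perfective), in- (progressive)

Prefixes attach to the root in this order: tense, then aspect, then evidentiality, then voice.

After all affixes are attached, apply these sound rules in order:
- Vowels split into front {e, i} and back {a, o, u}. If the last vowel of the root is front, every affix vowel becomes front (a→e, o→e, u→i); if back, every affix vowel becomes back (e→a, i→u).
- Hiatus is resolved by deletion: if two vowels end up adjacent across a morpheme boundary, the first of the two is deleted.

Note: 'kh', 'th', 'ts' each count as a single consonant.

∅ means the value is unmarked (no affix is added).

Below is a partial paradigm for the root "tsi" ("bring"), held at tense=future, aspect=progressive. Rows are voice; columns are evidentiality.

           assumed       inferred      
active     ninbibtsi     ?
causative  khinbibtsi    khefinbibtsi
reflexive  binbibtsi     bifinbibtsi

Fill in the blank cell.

Attach tense future bib- (before consonant 'ts') → bibtsi.
Attach aspect progressive in- → inbibtsi.
Attach evidentiality inferred fu- → fuinbibtsi.
Attach voice active ni- → nifuinbibtsi.
Apply vowel harmony: nifuinbibtsi → nifiinbibtsi.
Apply vowel deletion: nifiinbibtsi → nifinbibtsi.

nifinbibtsi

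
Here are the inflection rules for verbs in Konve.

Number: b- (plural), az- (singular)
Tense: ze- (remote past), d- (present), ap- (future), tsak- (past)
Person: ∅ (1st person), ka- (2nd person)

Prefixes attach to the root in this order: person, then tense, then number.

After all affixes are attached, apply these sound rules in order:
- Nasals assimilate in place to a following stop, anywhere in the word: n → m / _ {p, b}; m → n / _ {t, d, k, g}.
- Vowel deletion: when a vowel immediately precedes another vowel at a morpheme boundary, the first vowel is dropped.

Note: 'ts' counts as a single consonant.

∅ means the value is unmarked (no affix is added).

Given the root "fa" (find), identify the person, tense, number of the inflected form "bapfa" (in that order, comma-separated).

1st person, future, plural

Segment: b-ap-fa.
person: ∅ → 1st person.
tense: ap- → future.
number: b- → plural.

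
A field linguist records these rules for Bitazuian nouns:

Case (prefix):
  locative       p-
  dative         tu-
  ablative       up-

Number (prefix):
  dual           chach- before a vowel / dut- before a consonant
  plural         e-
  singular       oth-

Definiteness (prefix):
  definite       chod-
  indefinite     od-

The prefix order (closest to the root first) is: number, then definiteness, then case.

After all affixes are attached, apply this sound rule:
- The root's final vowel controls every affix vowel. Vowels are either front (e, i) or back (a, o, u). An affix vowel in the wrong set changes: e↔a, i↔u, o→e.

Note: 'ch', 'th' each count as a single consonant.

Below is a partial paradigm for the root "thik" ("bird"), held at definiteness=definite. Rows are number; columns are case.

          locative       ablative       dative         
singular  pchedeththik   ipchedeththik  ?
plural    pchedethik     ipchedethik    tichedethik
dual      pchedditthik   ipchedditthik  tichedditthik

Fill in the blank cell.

tichedeththik

Attach number singular oth- → oththik.
Attach definiteness definite chod- → chodoththik.
Attach case dative tu- → tuchodoththik.
Apply vowel harmony: tuchodoththik → tichedeththik.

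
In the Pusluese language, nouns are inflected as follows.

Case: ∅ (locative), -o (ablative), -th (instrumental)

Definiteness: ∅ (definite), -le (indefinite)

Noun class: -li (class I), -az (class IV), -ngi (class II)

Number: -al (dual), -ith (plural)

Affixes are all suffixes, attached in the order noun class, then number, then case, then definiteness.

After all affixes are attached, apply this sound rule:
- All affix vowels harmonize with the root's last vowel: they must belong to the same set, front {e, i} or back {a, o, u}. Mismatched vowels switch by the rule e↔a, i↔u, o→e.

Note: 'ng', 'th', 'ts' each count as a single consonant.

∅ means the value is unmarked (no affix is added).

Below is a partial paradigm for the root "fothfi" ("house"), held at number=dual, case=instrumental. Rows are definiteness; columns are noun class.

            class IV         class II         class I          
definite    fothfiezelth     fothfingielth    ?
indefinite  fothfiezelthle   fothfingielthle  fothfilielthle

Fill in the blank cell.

fothfilielth

Attach noun class class I -li → fothfili.
Attach number dual -al → fothfilial.
Attach case instrumental -th → fothfilialth.
definiteness = definite: zero marking, form stays fothfilialth.
Apply vowel harmony: fothfilialth → fothfilielth.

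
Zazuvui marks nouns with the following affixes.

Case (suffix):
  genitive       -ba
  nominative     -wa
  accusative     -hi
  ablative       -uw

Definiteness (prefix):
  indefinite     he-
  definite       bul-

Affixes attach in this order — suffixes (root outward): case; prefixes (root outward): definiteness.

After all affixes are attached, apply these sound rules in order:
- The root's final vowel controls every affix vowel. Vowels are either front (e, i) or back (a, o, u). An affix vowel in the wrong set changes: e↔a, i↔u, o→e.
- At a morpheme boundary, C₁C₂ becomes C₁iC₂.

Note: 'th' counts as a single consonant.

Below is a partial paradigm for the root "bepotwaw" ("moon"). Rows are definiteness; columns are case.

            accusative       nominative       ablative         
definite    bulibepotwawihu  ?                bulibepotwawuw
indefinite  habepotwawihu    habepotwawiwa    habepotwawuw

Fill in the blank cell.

Attach definiteness definite bul- → bulbepotwaw.
Attach case nominative -wa → bulbepotwawwa.
Vowel harmony: no change.
Apply epenthesis: bulbepotwawwa → bulibepotwawiwa.

bulibepotwawiwa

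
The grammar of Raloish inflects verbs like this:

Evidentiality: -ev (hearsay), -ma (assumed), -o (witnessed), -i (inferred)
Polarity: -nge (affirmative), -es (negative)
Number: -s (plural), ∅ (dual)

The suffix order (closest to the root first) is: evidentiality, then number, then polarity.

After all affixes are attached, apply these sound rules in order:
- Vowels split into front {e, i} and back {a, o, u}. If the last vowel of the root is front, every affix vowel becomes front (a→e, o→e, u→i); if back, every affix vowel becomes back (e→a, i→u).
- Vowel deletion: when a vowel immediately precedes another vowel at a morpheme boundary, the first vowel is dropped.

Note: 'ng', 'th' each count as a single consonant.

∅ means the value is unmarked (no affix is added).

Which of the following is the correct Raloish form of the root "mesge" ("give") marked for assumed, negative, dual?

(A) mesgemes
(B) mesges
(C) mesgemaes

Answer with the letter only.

A

Attach evidentiality assumed -ma → mesgema.
number = dual: zero marking, form stays mesgema.
Attach polarity negative -es → mesgemaes.
Apply vowel harmony: mesgemaes → mesgemees.
Apply vowel deletion: mesgemees → mesgemes.
So the correct form is mesgemes, option (A).
(B) mesges is wrong: it uses inferred instead of assumed for evidentiality.
(C) mesgemaes is wrong: it fails to apply the sound rule(s).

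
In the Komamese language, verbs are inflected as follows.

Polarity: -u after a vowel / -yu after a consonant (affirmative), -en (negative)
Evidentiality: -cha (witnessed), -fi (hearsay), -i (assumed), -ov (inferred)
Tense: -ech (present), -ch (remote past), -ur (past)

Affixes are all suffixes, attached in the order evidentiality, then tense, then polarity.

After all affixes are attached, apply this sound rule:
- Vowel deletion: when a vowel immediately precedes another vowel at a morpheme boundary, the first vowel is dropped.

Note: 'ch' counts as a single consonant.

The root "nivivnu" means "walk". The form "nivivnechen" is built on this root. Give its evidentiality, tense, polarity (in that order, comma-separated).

Segment: nivivnu-i-ech-en.
evidentiality: -i → assumed.
tense: -ech → present.
polarity: -en → negative.

assumed, present, negative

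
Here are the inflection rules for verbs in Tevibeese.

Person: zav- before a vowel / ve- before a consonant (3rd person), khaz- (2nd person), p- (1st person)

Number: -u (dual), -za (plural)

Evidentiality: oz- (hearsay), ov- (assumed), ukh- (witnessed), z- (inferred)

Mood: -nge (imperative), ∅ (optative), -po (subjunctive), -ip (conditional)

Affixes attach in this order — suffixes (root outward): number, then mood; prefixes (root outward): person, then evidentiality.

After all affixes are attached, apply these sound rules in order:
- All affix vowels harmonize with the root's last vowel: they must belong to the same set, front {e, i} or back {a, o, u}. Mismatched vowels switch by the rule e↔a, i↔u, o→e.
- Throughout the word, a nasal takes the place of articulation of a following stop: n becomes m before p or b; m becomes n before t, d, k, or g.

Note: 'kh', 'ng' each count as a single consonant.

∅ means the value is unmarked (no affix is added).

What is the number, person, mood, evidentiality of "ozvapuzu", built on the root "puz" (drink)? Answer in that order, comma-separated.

dual, 3rd person, optative, hearsay

Segment: oz-ve-puz-u.
number: -u → dual.
person: zav/ve- → 3rd person.
mood: ∅ → optative.
evidentiality: oz- → hearsay.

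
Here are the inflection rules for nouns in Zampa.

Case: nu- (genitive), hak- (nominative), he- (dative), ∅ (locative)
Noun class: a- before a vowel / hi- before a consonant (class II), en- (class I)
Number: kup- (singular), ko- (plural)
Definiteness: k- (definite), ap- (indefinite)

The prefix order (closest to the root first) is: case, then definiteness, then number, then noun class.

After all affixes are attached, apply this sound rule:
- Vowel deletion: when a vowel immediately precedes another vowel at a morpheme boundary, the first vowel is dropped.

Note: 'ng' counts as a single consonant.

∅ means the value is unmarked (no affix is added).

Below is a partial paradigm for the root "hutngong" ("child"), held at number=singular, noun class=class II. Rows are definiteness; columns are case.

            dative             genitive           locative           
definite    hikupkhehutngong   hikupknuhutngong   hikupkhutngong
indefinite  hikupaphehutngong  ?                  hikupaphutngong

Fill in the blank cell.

Attach case genitive nu- → nuhutngong.
Attach definiteness indefinite ap- → apnuhutngong.
Attach number singular kup- → kupapnuhutngong.
Attach noun class class II hi- (before consonant 'k') → hikupapnuhutngong.
Vowel deletion: no change.

hikupapnuhutngong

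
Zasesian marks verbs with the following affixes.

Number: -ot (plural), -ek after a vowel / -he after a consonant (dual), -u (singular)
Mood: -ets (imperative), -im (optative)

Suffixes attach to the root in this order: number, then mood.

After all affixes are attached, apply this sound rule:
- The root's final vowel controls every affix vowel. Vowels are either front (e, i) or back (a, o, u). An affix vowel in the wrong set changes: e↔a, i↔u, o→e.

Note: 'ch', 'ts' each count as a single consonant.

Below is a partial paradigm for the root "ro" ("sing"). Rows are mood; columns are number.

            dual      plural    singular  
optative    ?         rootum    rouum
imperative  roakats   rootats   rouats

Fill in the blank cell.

roakum

Attach number dual -ek (after vowel 'o') → roek.
Attach mood optative -im → roekim.
Apply vowel harmony: roekim → roakum.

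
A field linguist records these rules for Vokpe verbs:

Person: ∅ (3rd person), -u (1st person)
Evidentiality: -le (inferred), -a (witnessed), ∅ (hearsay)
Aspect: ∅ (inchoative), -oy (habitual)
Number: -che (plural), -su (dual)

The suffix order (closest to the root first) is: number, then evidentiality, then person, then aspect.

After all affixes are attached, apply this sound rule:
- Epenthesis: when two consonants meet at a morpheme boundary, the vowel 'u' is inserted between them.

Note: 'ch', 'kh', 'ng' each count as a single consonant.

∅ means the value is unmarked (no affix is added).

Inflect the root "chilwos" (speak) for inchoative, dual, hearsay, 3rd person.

chilwosusu

Attach number dual -su → chilwossu.
evidentiality = hearsay: zero marking, form stays chilwossu.
person = 3rd person: zero marking, form stays chilwossu.
aspect = inchoative: zero marking, form stays chilwossu.
Apply epenthesis: chilwossu → chilwosusu.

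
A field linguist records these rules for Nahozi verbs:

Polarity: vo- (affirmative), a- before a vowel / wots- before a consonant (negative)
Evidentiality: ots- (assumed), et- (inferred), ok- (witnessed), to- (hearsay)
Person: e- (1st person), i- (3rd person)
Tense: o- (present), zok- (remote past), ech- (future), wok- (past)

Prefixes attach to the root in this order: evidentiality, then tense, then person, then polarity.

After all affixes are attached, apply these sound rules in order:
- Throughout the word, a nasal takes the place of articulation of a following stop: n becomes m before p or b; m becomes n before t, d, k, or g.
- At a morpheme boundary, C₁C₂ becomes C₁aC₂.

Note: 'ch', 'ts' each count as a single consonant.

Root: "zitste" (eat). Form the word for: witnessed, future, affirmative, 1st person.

Attach evidentiality witnessed ok- → okzitste.
Attach tense future ech- → echokzitste.
Attach person 1st person e- → eechokzitste.
Attach polarity affirmative vo- → voeechokzitste.
Nasal assimilation: no change.
Apply epenthesis: voeechokzitste → voeechokazitste.

voeechokazitste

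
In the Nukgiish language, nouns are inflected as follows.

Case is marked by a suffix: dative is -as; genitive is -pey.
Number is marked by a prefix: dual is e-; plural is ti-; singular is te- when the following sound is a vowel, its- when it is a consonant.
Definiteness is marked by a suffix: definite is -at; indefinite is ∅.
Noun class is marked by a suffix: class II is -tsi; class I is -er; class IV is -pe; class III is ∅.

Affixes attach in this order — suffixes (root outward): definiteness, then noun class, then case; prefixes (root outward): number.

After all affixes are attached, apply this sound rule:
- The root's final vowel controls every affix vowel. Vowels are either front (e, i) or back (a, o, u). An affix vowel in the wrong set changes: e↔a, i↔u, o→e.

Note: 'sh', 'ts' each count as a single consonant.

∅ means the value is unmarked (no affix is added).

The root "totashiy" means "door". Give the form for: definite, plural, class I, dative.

Attach definiteness definite -at → totashiyat.
Attach number plural ti- → titotashiyat.
Attach noun class class I -er → titotashiyater.
Attach case dative -as → titotashiyateras.
Apply vowel harmony: titotashiyateras → titotashiyeteres.

titotashiyeteres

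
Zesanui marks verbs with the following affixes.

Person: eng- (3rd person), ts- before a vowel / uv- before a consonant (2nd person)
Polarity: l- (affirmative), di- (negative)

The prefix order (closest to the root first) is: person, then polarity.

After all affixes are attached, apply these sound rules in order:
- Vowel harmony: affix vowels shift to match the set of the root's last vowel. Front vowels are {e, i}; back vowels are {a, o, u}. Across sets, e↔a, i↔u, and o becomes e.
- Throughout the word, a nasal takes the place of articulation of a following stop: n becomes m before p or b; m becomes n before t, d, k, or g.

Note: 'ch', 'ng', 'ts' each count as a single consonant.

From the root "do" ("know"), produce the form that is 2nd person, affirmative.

Attach person 2nd person uv- (before consonant 'd') → uvdo.
Attach polarity affirmative l- → luvdo.
Vowel harmony: no change.
Nasal assimilation: no change.

luvdo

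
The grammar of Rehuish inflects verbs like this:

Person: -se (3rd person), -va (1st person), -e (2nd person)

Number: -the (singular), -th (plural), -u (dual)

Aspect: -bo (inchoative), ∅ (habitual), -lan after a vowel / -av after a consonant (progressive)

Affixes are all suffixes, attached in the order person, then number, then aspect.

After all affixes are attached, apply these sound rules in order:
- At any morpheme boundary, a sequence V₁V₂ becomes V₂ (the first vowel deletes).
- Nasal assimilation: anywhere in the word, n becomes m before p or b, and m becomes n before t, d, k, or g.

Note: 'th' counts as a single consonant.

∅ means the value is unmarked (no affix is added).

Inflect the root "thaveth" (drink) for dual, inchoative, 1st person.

thavethvubo

Attach person 1st person -va → thavethva.
Attach number dual -u → thavethvau.
Attach aspect inchoative -bo → thavethvaubo.
Apply vowel deletion: thavethvaubo → thavethvubo.
Nasal assimilation: no change.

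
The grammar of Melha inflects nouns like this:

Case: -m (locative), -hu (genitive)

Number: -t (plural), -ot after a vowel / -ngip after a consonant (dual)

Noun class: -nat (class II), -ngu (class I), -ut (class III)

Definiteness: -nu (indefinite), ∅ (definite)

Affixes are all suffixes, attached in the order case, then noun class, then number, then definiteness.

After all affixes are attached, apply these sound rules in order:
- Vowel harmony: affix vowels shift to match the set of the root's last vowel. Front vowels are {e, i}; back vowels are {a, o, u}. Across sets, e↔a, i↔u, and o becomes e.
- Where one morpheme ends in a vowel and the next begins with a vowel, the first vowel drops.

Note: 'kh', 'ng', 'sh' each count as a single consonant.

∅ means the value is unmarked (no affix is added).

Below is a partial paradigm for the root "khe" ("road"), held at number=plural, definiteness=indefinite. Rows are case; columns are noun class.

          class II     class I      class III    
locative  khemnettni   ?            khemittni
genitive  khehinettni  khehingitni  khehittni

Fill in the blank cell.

Attach case locative -m → khem.
Attach noun class class I -ngu → khemngu.
Attach number plural -t → khemngut.
Attach definiteness indefinite -nu → khemngutnu.
Apply vowel harmony: khemngutnu → khemngitni.
Vowel deletion: no change.

khemngitni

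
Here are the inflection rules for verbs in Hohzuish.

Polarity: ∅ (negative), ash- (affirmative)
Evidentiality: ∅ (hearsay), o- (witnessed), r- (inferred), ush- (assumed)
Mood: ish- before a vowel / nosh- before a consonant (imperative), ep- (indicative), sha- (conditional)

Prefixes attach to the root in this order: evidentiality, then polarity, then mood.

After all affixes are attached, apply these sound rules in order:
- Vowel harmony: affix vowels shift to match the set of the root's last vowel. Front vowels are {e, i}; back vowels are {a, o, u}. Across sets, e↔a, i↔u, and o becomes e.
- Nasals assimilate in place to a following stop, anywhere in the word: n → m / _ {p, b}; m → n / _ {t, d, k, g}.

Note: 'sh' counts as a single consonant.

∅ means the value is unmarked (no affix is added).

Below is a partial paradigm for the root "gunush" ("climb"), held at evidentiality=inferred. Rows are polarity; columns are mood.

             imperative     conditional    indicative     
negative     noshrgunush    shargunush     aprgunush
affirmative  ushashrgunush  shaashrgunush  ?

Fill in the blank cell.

Attach evidentiality inferred r- → rgunush.
Attach polarity affirmative ash- → ashrgunush.
Attach mood indicative ep- → epashrgunush.
Apply vowel harmony: epashrgunush → apashrgunush.
Nasal assimilation: no change.

apashrgunush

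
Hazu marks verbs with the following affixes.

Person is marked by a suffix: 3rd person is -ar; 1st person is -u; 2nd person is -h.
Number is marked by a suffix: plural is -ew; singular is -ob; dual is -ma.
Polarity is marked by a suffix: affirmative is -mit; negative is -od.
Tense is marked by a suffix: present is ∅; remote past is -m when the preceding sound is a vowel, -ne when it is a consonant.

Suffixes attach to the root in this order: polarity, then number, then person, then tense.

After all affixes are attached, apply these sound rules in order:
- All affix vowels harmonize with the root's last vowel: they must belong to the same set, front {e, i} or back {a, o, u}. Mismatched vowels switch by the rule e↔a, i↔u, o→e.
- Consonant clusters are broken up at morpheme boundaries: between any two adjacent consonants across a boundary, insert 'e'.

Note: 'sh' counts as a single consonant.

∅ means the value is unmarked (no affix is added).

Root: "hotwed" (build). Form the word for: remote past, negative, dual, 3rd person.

Attach polarity negative -od → hotwedod.
Attach number dual -ma → hotwedodma.
Attach person 3rd person -ar → hotwedodmaar.
Attach tense remote past -ne (after consonant 'r') → hotwedodmaarne.
Apply vowel harmony: hotwedodmaarne → hotwededmeerne.
Apply epenthesis: hotwededmeerne → hotwededemeerene.

hotwededemeerene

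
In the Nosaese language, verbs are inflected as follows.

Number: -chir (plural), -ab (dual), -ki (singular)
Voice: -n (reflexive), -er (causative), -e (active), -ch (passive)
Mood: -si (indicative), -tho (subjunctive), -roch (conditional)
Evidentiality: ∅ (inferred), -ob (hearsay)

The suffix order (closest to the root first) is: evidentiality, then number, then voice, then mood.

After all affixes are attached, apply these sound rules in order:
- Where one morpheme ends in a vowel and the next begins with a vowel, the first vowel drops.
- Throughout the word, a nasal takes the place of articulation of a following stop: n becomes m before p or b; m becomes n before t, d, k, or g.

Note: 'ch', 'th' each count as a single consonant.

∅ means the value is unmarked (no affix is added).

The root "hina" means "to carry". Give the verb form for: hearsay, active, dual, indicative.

Attach evidentiality hearsay -ob → hinaob.
Attach number dual -ab → hinaobab.
Attach voice active -e → hinaobabe.
Attach mood indicative -si → hinaobabesi.
Apply vowel deletion: hinaobabesi → hinobabesi.
Nasal assimilation: no change.

hinobabesi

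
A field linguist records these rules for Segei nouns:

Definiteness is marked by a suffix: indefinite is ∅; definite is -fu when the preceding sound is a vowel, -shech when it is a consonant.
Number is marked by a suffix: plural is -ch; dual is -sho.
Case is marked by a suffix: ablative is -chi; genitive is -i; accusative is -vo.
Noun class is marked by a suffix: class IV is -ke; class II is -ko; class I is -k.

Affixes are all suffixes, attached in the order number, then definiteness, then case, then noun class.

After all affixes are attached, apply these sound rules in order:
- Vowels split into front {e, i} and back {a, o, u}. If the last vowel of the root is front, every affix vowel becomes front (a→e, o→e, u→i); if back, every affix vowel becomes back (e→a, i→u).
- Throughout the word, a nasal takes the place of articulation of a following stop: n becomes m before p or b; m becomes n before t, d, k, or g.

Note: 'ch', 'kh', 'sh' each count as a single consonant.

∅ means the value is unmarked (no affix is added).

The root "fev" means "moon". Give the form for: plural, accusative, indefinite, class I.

Attach number plural -ch → fevch.
definiteness = indefinite: zero marking, form stays fevch.
Attach case accusative -vo → fevchvo.
Attach noun class class I -k → fevchvok.
Apply vowel harmony: fevchvok → fevchvek.
Nasal assimilation: no change.

fevchvek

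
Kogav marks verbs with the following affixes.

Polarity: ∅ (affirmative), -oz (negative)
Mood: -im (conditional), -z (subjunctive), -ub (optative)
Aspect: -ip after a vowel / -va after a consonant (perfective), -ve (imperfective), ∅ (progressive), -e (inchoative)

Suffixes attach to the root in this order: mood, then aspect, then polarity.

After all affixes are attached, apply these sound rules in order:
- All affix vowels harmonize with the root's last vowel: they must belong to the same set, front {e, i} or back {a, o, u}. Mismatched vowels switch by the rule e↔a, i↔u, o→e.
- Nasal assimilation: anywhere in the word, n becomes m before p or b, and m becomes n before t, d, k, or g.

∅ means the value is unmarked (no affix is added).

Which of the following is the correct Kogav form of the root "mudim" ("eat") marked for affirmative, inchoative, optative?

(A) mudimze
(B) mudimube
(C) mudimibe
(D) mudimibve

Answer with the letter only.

Attach mood optative -ub → mudimub.
Attach aspect inchoative -e → mudimube.
polarity = affirmative: zero marking, form stays mudimube.
Apply vowel harmony: mudimube → mudimibe.
Nasal assimilation: no change.
So the correct form is mudimibe, option (C).
(B) mudimube is wrong: it fails to apply the sound rule(s).
(D) mudimibve is wrong: it uses perfective instead of inchoative for aspect.
(A) mudimze is wrong: it uses subjunctive instead of optative for mood.

C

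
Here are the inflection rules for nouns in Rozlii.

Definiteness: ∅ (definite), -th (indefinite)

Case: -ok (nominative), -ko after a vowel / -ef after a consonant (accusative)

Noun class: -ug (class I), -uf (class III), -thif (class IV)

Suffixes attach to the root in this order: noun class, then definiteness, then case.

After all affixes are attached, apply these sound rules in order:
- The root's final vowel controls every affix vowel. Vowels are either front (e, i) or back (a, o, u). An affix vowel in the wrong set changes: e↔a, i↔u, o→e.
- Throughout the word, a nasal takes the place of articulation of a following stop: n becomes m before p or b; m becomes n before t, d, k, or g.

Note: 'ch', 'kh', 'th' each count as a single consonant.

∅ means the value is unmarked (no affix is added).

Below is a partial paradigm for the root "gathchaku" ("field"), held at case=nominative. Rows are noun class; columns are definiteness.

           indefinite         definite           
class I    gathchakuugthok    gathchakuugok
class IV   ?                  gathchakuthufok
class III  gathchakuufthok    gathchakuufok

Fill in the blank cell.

gathchakuthufthok

Attach noun class class IV -thif → gathchakuthif.
Attach definiteness indefinite -th → gathchakuthifth.
Attach case nominative -ok → gathchakuthifthok.
Apply vowel harmony: gathchakuthifthok → gathchakuthufthok.
Nasal assimilation: no change.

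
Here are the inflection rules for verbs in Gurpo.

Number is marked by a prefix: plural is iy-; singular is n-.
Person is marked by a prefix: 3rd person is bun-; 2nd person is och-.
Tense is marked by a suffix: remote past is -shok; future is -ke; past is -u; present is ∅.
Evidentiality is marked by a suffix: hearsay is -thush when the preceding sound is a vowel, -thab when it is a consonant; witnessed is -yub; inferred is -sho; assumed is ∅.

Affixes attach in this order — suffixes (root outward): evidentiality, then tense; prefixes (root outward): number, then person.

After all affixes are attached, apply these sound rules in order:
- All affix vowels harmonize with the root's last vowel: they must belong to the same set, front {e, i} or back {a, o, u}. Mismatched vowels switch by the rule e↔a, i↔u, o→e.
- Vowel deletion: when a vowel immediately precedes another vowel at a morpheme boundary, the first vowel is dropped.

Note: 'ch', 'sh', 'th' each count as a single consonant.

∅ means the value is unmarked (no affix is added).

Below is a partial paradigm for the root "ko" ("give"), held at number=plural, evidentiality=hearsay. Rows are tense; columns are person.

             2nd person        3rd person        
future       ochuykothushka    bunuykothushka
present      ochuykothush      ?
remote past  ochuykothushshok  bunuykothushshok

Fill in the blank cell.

bunuykothush

Attach number plural iy- → iyko.
Attach evidentiality hearsay -thush (after vowel 'o') → iykothush.
Attach person 3rd person bun- → buniykothush.
tense = present: zero marking, form stays buniykothush.
Apply vowel harmony: buniykothush → bunuykothush.
Vowel deletion: no change.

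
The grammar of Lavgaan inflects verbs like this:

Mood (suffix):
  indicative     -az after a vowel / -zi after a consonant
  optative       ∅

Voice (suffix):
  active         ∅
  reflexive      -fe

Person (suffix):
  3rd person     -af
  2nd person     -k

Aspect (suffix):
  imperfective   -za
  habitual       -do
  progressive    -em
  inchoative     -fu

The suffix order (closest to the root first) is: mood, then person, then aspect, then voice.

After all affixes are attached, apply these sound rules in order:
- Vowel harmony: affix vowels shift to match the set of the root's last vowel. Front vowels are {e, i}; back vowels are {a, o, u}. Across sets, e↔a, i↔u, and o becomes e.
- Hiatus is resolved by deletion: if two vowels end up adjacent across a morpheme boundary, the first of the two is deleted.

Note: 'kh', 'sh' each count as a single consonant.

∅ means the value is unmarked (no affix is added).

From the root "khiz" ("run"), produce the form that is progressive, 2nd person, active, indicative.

khizzikem

Attach mood indicative -zi (after consonant 'z') → khizzi.
Attach person 2nd person -k → khizzik.
Attach aspect progressive -em → khizzikem.
voice = active: zero marking, form stays khizzikem.
Vowel harmony: no change.
Vowel deletion: no change.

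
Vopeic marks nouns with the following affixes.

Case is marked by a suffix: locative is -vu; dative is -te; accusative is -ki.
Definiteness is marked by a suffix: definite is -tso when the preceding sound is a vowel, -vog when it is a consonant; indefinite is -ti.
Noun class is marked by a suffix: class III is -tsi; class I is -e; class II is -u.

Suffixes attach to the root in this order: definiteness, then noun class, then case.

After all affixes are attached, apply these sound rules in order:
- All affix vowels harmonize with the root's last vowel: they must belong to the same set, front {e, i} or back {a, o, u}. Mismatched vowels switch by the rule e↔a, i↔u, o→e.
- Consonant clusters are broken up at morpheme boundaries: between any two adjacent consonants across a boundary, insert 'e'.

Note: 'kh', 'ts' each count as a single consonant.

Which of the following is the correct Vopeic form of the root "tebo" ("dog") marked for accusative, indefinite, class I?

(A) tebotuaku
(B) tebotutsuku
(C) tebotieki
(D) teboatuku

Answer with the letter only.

Attach definiteness indefinite -ti → teboti.
Attach noun class class I -e → tebotie.
Attach case accusative -ki → tebotieki.
Apply vowel harmony: tebotieki → tebotuaku.
Epenthesis: no change.
So the correct form is tebotuaku, option (A).
(C) tebotieki is wrong: it fails to apply the sound rule(s).
(B) tebotutsuku is wrong: it uses class III instead of class I for noun class.
(D) teboatuku is wrong: it has the affixes in the wrong order.

A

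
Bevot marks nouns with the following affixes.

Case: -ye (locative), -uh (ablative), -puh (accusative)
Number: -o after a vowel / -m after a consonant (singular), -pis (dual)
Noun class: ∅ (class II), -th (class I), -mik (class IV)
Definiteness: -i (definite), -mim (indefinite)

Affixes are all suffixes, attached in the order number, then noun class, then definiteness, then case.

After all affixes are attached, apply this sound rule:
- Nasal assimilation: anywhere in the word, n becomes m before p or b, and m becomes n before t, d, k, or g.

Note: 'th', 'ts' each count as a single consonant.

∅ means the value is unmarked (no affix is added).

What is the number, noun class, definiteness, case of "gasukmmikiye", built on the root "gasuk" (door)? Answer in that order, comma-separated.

Segment: gasuk-m-mik-i-ye.
number: -o/m → singular.
noun class: -mik → class IV.
definiteness: -i → definite.
case: -ye → locative.

singular, class IV, definite, locative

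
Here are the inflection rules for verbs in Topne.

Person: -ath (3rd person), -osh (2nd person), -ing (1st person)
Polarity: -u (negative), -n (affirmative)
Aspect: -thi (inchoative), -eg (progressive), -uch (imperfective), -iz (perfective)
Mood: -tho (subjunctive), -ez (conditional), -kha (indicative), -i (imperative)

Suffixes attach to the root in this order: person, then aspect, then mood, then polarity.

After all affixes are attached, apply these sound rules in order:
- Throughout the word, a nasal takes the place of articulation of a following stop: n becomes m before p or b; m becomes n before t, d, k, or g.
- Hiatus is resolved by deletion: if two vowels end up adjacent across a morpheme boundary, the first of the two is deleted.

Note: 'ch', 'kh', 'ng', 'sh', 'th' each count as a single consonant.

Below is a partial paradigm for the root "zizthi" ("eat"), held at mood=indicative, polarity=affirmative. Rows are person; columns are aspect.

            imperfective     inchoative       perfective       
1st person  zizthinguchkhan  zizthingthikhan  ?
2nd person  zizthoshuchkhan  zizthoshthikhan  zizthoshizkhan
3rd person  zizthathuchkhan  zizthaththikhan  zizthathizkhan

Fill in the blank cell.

zizthingizkhan

Attach person 1st person -ing → zizthiing.
Attach aspect perfective -iz → zizthiingiz.
Attach mood indicative -kha → zizthiingizkha.
Attach polarity affirmative -n → zizthiingizkhan.
Nasal assimilation: no change.
Apply vowel deletion: zizthiingizkhan → zizthingizkhan.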